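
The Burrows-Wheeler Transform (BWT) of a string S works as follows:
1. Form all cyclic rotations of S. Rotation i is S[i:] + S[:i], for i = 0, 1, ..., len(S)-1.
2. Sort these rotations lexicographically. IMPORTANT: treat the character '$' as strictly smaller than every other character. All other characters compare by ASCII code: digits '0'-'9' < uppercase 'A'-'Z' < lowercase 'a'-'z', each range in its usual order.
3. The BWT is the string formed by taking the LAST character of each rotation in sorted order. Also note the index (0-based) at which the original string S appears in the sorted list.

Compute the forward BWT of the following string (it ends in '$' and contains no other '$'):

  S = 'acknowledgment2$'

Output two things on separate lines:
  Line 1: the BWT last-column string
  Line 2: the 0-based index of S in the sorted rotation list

All 16 rotations (rotation i = S[i:]+S[:i]):
  rot[0] = acknowledgment2$
  rot[1] = cknowledgment2$a
  rot[2] = knowledgment2$ac
  rot[3] = nowledgment2$ack
  rot[4] = owledgment2$ackn
  rot[5] = wledgment2$ackno
  rot[6] = ledgment2$acknow
  rot[7] = edgment2$acknowl
  rot[8] = dgment2$acknowle
  rot[9] = gment2$acknowled
  rot[10] = ment2$acknowledg
  rot[11] = ent2$acknowledgm
  rot[12] = nt2$acknowledgme
  rot[13] = t2$acknowledgmen
  rot[14] = 2$acknowledgment
  rot[15] = $acknowledgment2
Sorted (with $ < everything):
  sorted[0] = $acknowledgment2  (last char: '2')
  sorted[1] = 2$acknowledgment  (last char: 't')
  sorted[2] = acknowledgment2$  (last char: '$')
  sorted[3] = cknowledgment2$a  (last char: 'a')
  sorted[4] = dgment2$acknowle  (last char: 'e')
  sorted[5] = edgment2$acknowl  (last char: 'l')
  sorted[6] = ent2$acknowledgm  (last char: 'm')
  sorted[7] = gment2$acknowled  (last char: 'd')
  sorted[8] = knowledgment2$ac  (last char: 'c')
  sorted[9] = ledgment2$acknow  (last char: 'w')
  sorted[10] = ment2$acknowledg  (last char: 'g')
  sorted[11] = nowledgment2$ack  (last char: 'k')
  sorted[12] = nt2$acknowledgme  (last char: 'e')
  sorted[13] = owledgment2$ackn  (last char: 'n')
  sorted[14] = t2$acknowledgmen  (last char: 'n')
  sorted[15] = wledgment2$ackno  (last char: 'o')
Last column: 2t$aelmdcwgkenno
Original string S is at sorted index 2

Answer: 2t$aelmdcwgkenno
2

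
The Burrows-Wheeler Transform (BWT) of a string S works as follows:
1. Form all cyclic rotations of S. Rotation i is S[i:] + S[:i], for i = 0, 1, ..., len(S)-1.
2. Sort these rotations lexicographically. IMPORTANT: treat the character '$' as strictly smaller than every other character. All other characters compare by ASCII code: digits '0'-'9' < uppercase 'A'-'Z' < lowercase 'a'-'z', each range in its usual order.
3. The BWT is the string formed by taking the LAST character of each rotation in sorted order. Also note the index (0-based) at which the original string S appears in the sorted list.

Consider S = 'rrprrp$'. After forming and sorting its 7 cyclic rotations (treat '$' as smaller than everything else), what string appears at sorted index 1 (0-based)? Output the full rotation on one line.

Answer: p$rrprr

Derivation:
All 7 rotations (rotation i = S[i:]+S[:i]):
  rot[0] = rrprrp$
  rot[1] = rprrp$r
  rot[2] = prrp$rr
  rot[3] = rrp$rrp
  rot[4] = rp$rrpr
  rot[5] = p$rrprr
  rot[6] = $rrprrp
Sorted (with $ < everything):
  sorted[0] = $rrprrp
  sorted[1] = p$rrprr
  sorted[2] = prrp$rr
  sorted[3] = rp$rrpr
  sorted[4] = rprrp$r
  sorted[5] = rrp$rrp
  sorted[6] = rrprrp$
sorted[1] = p$rrprr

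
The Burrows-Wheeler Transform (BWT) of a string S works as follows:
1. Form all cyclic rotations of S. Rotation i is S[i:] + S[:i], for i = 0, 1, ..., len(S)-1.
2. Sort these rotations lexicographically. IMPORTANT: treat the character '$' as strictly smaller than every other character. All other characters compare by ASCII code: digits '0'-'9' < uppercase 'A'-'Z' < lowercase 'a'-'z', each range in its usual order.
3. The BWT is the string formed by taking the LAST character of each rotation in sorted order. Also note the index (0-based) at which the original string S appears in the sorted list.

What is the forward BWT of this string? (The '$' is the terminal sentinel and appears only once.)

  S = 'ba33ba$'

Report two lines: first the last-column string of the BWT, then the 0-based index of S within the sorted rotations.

All 7 rotations (rotation i = S[i:]+S[:i]):
  rot[0] = ba33ba$
  rot[1] = a33ba$b
  rot[2] = 33ba$ba
  rot[3] = 3ba$ba3
  rot[4] = ba$ba33
  rot[5] = a$ba33b
  rot[6] = $ba33ba
Sorted (with $ < everything):
  sorted[0] = $ba33ba  (last char: 'a')
  sorted[1] = 33ba$ba  (last char: 'a')
  sorted[2] = 3ba$ba3  (last char: '3')
  sorted[3] = a$ba33b  (last char: 'b')
  sorted[4] = a33ba$b  (last char: 'b')
  sorted[5] = ba$ba33  (last char: '3')
  sorted[6] = ba33ba$  (last char: '$')
Last column: aa3bb3$
Original string S is at sorted index 6

Answer: aa3bb3$
6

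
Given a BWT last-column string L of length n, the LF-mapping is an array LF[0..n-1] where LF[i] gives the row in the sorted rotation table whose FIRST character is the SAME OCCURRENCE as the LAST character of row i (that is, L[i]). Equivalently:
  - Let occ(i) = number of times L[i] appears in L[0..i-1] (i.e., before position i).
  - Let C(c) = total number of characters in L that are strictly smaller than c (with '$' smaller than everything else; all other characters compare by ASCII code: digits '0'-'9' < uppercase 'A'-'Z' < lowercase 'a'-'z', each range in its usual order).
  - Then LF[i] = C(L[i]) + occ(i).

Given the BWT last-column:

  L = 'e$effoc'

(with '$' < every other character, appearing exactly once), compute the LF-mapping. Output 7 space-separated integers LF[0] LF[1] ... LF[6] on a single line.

Answer: 2 0 3 4 5 6 1

Derivation:
Char counts: '$':1, 'c':1, 'e':2, 'f':2, 'o':1
C (first-col start): C('$')=0, C('c')=1, C('e')=2, C('f')=4, C('o')=6
L[0]='e': occ=0, LF[0]=C('e')+0=2+0=2
L[1]='$': occ=0, LF[1]=C('$')+0=0+0=0
L[2]='e': occ=1, LF[2]=C('e')+1=2+1=3
L[3]='f': occ=0, LF[3]=C('f')+0=4+0=4
L[4]='f': occ=1, LF[4]=C('f')+1=4+1=5
L[5]='o': occ=0, LF[5]=C('o')+0=6+0=6
L[6]='c': occ=0, LF[6]=C('c')+0=1+0=1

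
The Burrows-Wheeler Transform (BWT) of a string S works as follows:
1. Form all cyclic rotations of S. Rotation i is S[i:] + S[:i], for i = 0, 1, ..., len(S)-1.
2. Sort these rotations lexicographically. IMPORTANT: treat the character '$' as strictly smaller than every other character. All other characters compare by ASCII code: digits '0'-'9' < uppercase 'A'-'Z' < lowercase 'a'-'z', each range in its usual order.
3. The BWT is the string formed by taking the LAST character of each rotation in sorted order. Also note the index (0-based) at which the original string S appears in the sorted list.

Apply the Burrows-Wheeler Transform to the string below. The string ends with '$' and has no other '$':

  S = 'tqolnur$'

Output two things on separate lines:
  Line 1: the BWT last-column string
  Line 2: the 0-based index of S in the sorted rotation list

Answer: rolqtu$n
6

Derivation:
All 8 rotations (rotation i = S[i:]+S[:i]):
  rot[0] = tqolnur$
  rot[1] = qolnur$t
  rot[2] = olnur$tq
  rot[3] = lnur$tqo
  rot[4] = nur$tqol
  rot[5] = ur$tqoln
  rot[6] = r$tqolnu
  rot[7] = $tqolnur
Sorted (with $ < everything):
  sorted[0] = $tqolnur  (last char: 'r')
  sorted[1] = lnur$tqo  (last char: 'o')
  sorted[2] = nur$tqol  (last char: 'l')
  sorted[3] = olnur$tq  (last char: 'q')
  sorted[4] = qolnur$t  (last char: 't')
  sorted[5] = r$tqolnu  (last char: 'u')
  sorted[6] = tqolnur$  (last char: '$')
  sorted[7] = ur$tqoln  (last char: 'n')
Last column: rolqtu$n
Original string S is at sorted index 6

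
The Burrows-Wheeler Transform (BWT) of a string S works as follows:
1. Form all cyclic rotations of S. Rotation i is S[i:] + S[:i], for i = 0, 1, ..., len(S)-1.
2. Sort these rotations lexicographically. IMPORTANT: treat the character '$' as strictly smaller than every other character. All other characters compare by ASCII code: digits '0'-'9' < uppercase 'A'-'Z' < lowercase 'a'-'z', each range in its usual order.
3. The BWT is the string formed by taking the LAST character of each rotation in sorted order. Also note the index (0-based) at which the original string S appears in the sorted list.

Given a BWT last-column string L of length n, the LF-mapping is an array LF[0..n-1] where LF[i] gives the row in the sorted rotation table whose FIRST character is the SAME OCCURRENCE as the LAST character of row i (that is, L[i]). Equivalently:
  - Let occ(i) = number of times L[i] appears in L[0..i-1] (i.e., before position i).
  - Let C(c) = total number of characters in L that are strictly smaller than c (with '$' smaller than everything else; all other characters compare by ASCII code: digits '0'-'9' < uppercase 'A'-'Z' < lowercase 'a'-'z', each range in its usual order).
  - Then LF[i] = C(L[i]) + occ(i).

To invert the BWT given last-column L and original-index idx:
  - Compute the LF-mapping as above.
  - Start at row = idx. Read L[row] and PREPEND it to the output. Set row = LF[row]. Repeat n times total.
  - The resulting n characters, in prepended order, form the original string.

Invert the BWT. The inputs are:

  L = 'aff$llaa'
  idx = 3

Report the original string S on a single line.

Answer: alfalfa$

Derivation:
LF mapping: 1 4 5 0 6 7 2 3
Walk LF starting at row 3, prepending L[row]:
  step 1: row=3, L[3]='$', prepend. Next row=LF[3]=0
  step 2: row=0, L[0]='a', prepend. Next row=LF[0]=1
  step 3: row=1, L[1]='f', prepend. Next row=LF[1]=4
  step 4: row=4, L[4]='l', prepend. Next row=LF[4]=6
  step 5: row=6, L[6]='a', prepend. Next row=LF[6]=2
  step 6: row=2, L[2]='f', prepend. Next row=LF[2]=5
  step 7: row=5, L[5]='l', prepend. Next row=LF[5]=7
  step 8: row=7, L[7]='a', prepend. Next row=LF[7]=3
Reversed output: alfalfa$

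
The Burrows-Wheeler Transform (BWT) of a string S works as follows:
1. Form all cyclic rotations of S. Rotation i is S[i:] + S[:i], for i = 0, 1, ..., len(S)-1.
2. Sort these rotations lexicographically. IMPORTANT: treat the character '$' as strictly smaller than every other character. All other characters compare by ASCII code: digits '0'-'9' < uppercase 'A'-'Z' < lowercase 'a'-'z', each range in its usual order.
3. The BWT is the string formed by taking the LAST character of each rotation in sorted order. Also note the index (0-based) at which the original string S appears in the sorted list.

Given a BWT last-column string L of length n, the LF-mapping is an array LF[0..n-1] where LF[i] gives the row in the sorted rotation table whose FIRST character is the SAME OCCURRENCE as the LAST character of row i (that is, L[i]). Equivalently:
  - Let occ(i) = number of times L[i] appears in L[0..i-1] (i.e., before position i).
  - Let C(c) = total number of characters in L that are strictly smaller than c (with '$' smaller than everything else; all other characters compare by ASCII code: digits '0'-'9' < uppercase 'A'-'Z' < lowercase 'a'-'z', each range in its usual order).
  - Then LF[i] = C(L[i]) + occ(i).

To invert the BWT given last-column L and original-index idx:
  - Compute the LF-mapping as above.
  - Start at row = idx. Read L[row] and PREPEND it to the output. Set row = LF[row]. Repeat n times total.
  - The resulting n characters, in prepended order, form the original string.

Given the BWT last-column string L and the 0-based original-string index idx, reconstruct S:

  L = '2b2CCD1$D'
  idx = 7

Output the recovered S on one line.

Answer: Db1DCC22$

Derivation:
LF mapping: 2 8 3 4 5 6 1 0 7
Walk LF starting at row 7, prepending L[row]:
  step 1: row=7, L[7]='$', prepend. Next row=LF[7]=0
  step 2: row=0, L[0]='2', prepend. Next row=LF[0]=2
  step 3: row=2, L[2]='2', prepend. Next row=LF[2]=3
  step 4: row=3, L[3]='C', prepend. Next row=LF[3]=4
  step 5: row=4, L[4]='C', prepend. Next row=LF[4]=5
  step 6: row=5, L[5]='D', prepend. Next row=LF[5]=6
  step 7: row=6, L[6]='1', prepend. Next row=LF[6]=1
  step 8: row=1, L[1]='b', prepend. Next row=LF[1]=8
  step 9: row=8, L[8]='D', prepend. Next row=LF[8]=7
Reversed output: Db1DCC22$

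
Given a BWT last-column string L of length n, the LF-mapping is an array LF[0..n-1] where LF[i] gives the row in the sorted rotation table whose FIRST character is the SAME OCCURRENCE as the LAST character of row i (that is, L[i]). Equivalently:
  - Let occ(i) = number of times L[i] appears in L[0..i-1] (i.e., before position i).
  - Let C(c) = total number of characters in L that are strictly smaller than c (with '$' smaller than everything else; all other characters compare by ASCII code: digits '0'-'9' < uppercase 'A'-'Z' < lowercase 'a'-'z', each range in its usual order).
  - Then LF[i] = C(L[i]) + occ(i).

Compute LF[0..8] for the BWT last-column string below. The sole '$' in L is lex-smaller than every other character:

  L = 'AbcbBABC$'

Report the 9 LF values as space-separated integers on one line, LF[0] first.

Answer: 1 6 8 7 3 2 4 5 0

Derivation:
Char counts: '$':1, 'A':2, 'B':2, 'C':1, 'b':2, 'c':1
C (first-col start): C('$')=0, C('A')=1, C('B')=3, C('C')=5, C('b')=6, C('c')=8
L[0]='A': occ=0, LF[0]=C('A')+0=1+0=1
L[1]='b': occ=0, LF[1]=C('b')+0=6+0=6
L[2]='c': occ=0, LF[2]=C('c')+0=8+0=8
L[3]='b': occ=1, LF[3]=C('b')+1=6+1=7
L[4]='B': occ=0, LF[4]=C('B')+0=3+0=3
L[5]='A': occ=1, LF[5]=C('A')+1=1+1=2
L[6]='B': occ=1, LF[6]=C('B')+1=3+1=4
L[7]='C': occ=0, LF[7]=C('C')+0=5+0=5
L[8]='$': occ=0, LF[8]=C('$')+0=0+0=0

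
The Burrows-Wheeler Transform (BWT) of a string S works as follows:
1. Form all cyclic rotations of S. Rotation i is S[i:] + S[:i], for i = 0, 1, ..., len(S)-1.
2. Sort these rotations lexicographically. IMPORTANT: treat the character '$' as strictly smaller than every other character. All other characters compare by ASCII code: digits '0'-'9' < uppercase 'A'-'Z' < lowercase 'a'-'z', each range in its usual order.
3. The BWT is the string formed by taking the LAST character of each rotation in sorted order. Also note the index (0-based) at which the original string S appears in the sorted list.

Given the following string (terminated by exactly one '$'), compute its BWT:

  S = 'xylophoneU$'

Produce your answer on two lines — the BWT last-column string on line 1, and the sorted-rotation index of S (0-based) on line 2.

All 11 rotations (rotation i = S[i:]+S[:i]):
  rot[0] = xylophoneU$
  rot[1] = ylophoneU$x
  rot[2] = lophoneU$xy
  rot[3] = ophoneU$xyl
  rot[4] = phoneU$xylo
  rot[5] = honeU$xylop
  rot[6] = oneU$xyloph
  rot[7] = neU$xylopho
  rot[8] = eU$xylophon
  rot[9] = U$xylophone
  rot[10] = $xylophoneU
Sorted (with $ < everything):
  sorted[0] = $xylophoneU  (last char: 'U')
  sorted[1] = U$xylophone  (last char: 'e')
  sorted[2] = eU$xylophon  (last char: 'n')
  sorted[3] = honeU$xylop  (last char: 'p')
  sorted[4] = lophoneU$xy  (last char: 'y')
  sorted[5] = neU$xylopho  (last char: 'o')
  sorted[6] = oneU$xyloph  (last char: 'h')
  sorted[7] = ophoneU$xyl  (last char: 'l')
  sorted[8] = phoneU$xylo  (last char: 'o')
  sorted[9] = xylophoneU$  (last char: '$')
  sorted[10] = ylophoneU$x  (last char: 'x')
Last column: Uenpyohlo$x
Original string S is at sorted index 9

Answer: Uenpyohlo$x
9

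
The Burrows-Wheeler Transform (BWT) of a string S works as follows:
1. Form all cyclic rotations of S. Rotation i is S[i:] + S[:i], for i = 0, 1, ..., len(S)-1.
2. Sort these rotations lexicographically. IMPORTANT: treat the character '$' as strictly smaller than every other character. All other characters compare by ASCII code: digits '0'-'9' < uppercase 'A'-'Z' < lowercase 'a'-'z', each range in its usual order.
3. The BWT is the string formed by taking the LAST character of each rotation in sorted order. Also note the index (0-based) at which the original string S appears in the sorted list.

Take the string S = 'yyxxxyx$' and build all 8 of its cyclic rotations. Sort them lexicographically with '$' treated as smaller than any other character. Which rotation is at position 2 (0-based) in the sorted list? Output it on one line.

Answer: xxxyx$yy

Derivation:
All 8 rotations (rotation i = S[i:]+S[:i]):
  rot[0] = yyxxxyx$
  rot[1] = yxxxyx$y
  rot[2] = xxxyx$yy
  rot[3] = xxyx$yyx
  rot[4] = xyx$yyxx
  rot[5] = yx$yyxxx
  rot[6] = x$yyxxxy
  rot[7] = $yyxxxyx
Sorted (with $ < everything):
  sorted[0] = $yyxxxyx
  sorted[1] = x$yyxxxy
  sorted[2] = xxxyx$yy
  sorted[3] = xxyx$yyx
  sorted[4] = xyx$yyxx
  sorted[5] = yx$yyxxx
  sorted[6] = yxxxyx$y
  sorted[7] = yyxxxyx$
sorted[2] = xxxyx$yy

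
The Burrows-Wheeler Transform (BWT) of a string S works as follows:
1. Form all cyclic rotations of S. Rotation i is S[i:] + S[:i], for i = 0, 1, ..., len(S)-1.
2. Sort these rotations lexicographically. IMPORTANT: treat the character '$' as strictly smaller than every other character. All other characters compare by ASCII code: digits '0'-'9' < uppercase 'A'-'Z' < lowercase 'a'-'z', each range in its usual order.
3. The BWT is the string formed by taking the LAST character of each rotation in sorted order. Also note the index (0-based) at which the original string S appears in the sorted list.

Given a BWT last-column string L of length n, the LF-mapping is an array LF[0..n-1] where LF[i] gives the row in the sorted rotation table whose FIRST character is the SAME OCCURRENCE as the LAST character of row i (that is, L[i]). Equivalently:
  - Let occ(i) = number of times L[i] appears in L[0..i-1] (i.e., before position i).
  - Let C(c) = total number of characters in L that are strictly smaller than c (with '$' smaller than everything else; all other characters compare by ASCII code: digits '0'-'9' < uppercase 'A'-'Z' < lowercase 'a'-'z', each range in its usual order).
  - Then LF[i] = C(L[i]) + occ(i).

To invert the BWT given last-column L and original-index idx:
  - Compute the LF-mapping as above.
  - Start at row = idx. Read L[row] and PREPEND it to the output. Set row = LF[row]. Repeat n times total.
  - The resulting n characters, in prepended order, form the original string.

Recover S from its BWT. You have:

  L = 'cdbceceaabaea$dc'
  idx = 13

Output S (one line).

Answer: eadebcbacacedac$

Derivation:
LF mapping: 7 11 5 8 13 9 14 1 2 6 3 15 4 0 12 10
Walk LF starting at row 13, prepending L[row]:
  step 1: row=13, L[13]='$', prepend. Next row=LF[13]=0
  step 2: row=0, L[0]='c', prepend. Next row=LF[0]=7
  step 3: row=7, L[7]='a', prepend. Next row=LF[7]=1
  step 4: row=1, L[1]='d', prepend. Next row=LF[1]=11
  step 5: row=11, L[11]='e', prepend. Next row=LF[11]=15
  step 6: row=15, L[15]='c', prepend. Next row=LF[15]=10
  step 7: row=10, L[10]='a', prepend. Next row=LF[10]=3
  step 8: row=3, L[3]='c', prepend. Next row=LF[3]=8
  step 9: row=8, L[8]='a', prepend. Next row=LF[8]=2
  step 10: row=2, L[2]='b', prepend. Next row=LF[2]=5
  step 11: row=5, L[5]='c', prepend. Next row=LF[5]=9
  step 12: row=9, L[9]='b', prepend. Next row=LF[9]=6
  step 13: row=6, L[6]='e', prepend. Next row=LF[6]=14
  step 14: row=14, L[14]='d', prepend. Next row=LF[14]=12
  step 15: row=12, L[12]='a', prepend. Next row=LF[12]=4
  step 16: row=4, L[4]='e', prepend. Next row=LF[4]=13
Reversed output: eadebcbacacedac$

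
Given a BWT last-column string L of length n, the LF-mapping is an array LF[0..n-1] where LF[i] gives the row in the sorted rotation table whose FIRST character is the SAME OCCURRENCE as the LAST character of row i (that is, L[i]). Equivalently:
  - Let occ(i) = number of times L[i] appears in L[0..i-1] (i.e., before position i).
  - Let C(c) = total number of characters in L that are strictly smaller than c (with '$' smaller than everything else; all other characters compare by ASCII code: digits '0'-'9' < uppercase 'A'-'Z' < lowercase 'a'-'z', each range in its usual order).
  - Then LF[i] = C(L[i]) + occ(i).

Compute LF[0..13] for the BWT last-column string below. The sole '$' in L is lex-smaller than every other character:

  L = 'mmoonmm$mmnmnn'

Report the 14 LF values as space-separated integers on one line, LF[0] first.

Answer: 1 2 12 13 8 3 4 0 5 6 9 7 10 11

Derivation:
Char counts: '$':1, 'm':7, 'n':4, 'o':2
C (first-col start): C('$')=0, C('m')=1, C('n')=8, C('o')=12
L[0]='m': occ=0, LF[0]=C('m')+0=1+0=1
L[1]='m': occ=1, LF[1]=C('m')+1=1+1=2
L[2]='o': occ=0, LF[2]=C('o')+0=12+0=12
L[3]='o': occ=1, LF[3]=C('o')+1=12+1=13
L[4]='n': occ=0, LF[4]=C('n')+0=8+0=8
L[5]='m': occ=2, LF[5]=C('m')+2=1+2=3
L[6]='m': occ=3, LF[6]=C('m')+3=1+3=4
L[7]='$': occ=0, LF[7]=C('$')+0=0+0=0
L[8]='m': occ=4, LF[8]=C('m')+4=1+4=5
L[9]='m': occ=5, LF[9]=C('m')+5=1+5=6
L[10]='n': occ=1, LF[10]=C('n')+1=8+1=9
L[11]='m': occ=6, LF[11]=C('m')+6=1+6=7
L[12]='n': occ=2, LF[12]=C('n')+2=8+2=10
L[13]='n': occ=3, LF[13]=C('n')+3=8+3=11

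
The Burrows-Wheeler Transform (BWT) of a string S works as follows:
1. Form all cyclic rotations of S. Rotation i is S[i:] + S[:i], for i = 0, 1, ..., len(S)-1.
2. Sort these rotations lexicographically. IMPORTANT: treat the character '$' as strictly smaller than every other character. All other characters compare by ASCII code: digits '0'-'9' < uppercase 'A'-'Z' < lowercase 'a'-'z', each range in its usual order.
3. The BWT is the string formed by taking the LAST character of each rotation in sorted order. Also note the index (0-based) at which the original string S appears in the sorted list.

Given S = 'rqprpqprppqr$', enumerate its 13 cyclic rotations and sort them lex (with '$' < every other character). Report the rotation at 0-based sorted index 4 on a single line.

All 13 rotations (rotation i = S[i:]+S[:i]):
  rot[0] = rqprpqprppqr$
  rot[1] = qprpqprppqr$r
  rot[2] = prpqprppqr$rq
  rot[3] = rpqprppqr$rqp
  rot[4] = pqprppqr$rqpr
  rot[5] = qprppqr$rqprp
  rot[6] = prppqr$rqprpq
  rot[7] = rppqr$rqprpqp
  rot[8] = ppqr$rqprpqpr
  rot[9] = pqr$rqprpqprp
  rot[10] = qr$rqprpqprpp
  rot[11] = r$rqprpqprppq
  rot[12] = $rqprpqprppqr
Sorted (with $ < everything):
  sorted[0] = $rqprpqprppqr
  sorted[1] = ppqr$rqprpqpr
  sorted[2] = pqprppqr$rqpr
  sorted[3] = pqr$rqprpqprp
  sorted[4] = prppqr$rqprpq
  sorted[5] = prpqprppqr$rq
  sorted[6] = qprppqr$rqprp
  sorted[7] = qprpqprppqr$r
  sorted[8] = qr$rqprpqprpp
  sorted[9] = r$rqprpqprppq
  sorted[10] = rppqr$rqprpqp
  sorted[11] = rpqprppqr$rqp
  sorted[12] = rqprpqprppqr$
sorted[4] = prppqr$rqprpq

Answer: prppqr$rqprpq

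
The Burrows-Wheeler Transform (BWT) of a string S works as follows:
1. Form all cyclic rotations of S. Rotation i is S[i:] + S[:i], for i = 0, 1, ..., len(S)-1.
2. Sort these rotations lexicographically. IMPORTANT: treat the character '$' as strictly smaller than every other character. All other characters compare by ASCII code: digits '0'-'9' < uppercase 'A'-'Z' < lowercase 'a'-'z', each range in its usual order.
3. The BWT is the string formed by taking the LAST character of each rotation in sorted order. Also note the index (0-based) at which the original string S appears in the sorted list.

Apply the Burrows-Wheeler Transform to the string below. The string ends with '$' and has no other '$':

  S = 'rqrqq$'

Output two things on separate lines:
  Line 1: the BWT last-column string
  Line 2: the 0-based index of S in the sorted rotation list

All 6 rotations (rotation i = S[i:]+S[:i]):
  rot[0] = rqrqq$
  rot[1] = qrqq$r
  rot[2] = rqq$rq
  rot[3] = qq$rqr
  rot[4] = q$rqrq
  rot[5] = $rqrqq
Sorted (with $ < everything):
  sorted[0] = $rqrqq  (last char: 'q')
  sorted[1] = q$rqrq  (last char: 'q')
  sorted[2] = qq$rqr  (last char: 'r')
  sorted[3] = qrqq$r  (last char: 'r')
  sorted[4] = rqq$rq  (last char: 'q')
  sorted[5] = rqrqq$  (last char: '$')
Last column: qqrrq$
Original string S is at sorted index 5

Answer: qqrrq$
5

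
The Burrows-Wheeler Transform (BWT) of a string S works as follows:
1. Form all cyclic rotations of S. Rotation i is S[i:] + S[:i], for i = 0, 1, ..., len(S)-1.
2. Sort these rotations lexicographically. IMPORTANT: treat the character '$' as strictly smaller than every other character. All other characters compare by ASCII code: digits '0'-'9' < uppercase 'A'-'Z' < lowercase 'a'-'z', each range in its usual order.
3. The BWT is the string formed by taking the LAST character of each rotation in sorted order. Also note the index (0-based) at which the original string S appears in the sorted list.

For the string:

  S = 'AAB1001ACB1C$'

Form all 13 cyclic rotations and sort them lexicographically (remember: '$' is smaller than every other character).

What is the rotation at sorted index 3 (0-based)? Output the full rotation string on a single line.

All 13 rotations (rotation i = S[i:]+S[:i]):
  rot[0] = AAB1001ACB1C$
  rot[1] = AB1001ACB1C$A
  rot[2] = B1001ACB1C$AA
  rot[3] = 1001ACB1C$AAB
  rot[4] = 001ACB1C$AAB1
  rot[5] = 01ACB1C$AAB10
  rot[6] = 1ACB1C$AAB100
  rot[7] = ACB1C$AAB1001
  rot[8] = CB1C$AAB1001A
  rot[9] = B1C$AAB1001AC
  rot[10] = 1C$AAB1001ACB
  rot[11] = C$AAB1001ACB1
  rot[12] = $AAB1001ACB1C
Sorted (with $ < everything):
  sorted[0] = $AAB1001ACB1C
  sorted[1] = 001ACB1C$AAB1
  sorted[2] = 01ACB1C$AAB10
  sorted[3] = 1001ACB1C$AAB
  sorted[4] = 1ACB1C$AAB100
  sorted[5] = 1C$AAB1001ACB
  sorted[6] = AAB1001ACB1C$
  sorted[7] = AB1001ACB1C$A
  sorted[8] = ACB1C$AAB1001
  sorted[9] = B1001ACB1C$AA
  sorted[10] = B1C$AAB1001AC
  sorted[11] = C$AAB1001ACB1
  sorted[12] = CB1C$AAB1001A
sorted[3] = 1001ACB1C$AAB

Answer: 1001ACB1C$AAB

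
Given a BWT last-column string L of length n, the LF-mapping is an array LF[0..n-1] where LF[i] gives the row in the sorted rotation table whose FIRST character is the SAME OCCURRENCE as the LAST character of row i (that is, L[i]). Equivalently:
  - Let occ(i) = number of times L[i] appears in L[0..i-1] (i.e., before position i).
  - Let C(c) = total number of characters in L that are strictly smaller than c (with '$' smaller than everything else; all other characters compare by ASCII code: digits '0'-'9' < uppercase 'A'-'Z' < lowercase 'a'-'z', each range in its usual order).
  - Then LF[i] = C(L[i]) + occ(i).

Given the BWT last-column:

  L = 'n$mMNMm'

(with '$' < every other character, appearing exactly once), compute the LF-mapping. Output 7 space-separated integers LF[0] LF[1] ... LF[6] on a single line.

Char counts: '$':1, 'M':2, 'N':1, 'm':2, 'n':1
C (first-col start): C('$')=0, C('M')=1, C('N')=3, C('m')=4, C('n')=6
L[0]='n': occ=0, LF[0]=C('n')+0=6+0=6
L[1]='$': occ=0, LF[1]=C('$')+0=0+0=0
L[2]='m': occ=0, LF[2]=C('m')+0=4+0=4
L[3]='M': occ=0, LF[3]=C('M')+0=1+0=1
L[4]='N': occ=0, LF[4]=C('N')+0=3+0=3
L[5]='M': occ=1, LF[5]=C('M')+1=1+1=2
L[6]='m': occ=1, LF[6]=C('m')+1=4+1=5

Answer: 6 0 4 1 3 2 5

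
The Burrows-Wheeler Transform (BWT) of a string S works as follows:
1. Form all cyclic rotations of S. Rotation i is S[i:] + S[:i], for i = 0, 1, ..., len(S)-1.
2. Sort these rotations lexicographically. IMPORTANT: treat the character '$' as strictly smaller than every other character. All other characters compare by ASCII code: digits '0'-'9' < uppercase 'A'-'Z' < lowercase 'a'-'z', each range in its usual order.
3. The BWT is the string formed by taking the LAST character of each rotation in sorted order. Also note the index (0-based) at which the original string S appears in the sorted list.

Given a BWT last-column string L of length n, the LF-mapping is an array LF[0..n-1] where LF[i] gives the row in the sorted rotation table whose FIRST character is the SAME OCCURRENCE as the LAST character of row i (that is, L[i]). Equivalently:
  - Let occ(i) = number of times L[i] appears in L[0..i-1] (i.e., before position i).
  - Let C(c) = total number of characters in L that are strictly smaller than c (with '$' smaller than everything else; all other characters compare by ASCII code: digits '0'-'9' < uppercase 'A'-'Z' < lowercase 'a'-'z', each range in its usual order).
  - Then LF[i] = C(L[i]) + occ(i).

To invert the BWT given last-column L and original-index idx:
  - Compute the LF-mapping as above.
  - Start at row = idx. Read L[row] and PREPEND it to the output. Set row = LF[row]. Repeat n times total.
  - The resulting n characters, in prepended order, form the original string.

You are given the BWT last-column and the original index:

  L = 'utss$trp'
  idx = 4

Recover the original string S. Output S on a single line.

Answer: ssrttpu$

Derivation:
LF mapping: 7 5 3 4 0 6 2 1
Walk LF starting at row 4, prepending L[row]:
  step 1: row=4, L[4]='$', prepend. Next row=LF[4]=0
  step 2: row=0, L[0]='u', prepend. Next row=LF[0]=7
  step 3: row=7, L[7]='p', prepend. Next row=LF[7]=1
  step 4: row=1, L[1]='t', prepend. Next row=LF[1]=5
  step 5: row=5, L[5]='t', prepend. Next row=LF[5]=6
  step 6: row=6, L[6]='r', prepend. Next row=LF[6]=2
  step 7: row=2, L[2]='s', prepend. Next row=LF[2]=3
  step 8: row=3, L[3]='s', prepend. Next row=LF[3]=4
Reversed output: ssrttpu$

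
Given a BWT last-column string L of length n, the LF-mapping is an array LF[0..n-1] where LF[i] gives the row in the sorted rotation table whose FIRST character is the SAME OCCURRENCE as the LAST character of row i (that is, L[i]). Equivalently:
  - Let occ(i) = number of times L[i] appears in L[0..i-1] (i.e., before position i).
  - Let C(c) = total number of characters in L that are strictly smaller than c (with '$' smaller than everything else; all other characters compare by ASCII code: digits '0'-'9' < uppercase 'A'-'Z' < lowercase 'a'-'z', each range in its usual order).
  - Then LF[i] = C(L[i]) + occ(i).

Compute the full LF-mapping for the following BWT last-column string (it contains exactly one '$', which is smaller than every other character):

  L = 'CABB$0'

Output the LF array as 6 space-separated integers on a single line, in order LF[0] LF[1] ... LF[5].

Answer: 5 2 3 4 0 1

Derivation:
Char counts: '$':1, '0':1, 'A':1, 'B':2, 'C':1
C (first-col start): C('$')=0, C('0')=1, C('A')=2, C('B')=3, C('C')=5
L[0]='C': occ=0, LF[0]=C('C')+0=5+0=5
L[1]='A': occ=0, LF[1]=C('A')+0=2+0=2
L[2]='B': occ=0, LF[2]=C('B')+0=3+0=3
L[3]='B': occ=1, LF[3]=C('B')+1=3+1=4
L[4]='$': occ=0, LF[4]=C('$')+0=0+0=0
L[5]='0': occ=0, LF[5]=C('0')+0=1+0=1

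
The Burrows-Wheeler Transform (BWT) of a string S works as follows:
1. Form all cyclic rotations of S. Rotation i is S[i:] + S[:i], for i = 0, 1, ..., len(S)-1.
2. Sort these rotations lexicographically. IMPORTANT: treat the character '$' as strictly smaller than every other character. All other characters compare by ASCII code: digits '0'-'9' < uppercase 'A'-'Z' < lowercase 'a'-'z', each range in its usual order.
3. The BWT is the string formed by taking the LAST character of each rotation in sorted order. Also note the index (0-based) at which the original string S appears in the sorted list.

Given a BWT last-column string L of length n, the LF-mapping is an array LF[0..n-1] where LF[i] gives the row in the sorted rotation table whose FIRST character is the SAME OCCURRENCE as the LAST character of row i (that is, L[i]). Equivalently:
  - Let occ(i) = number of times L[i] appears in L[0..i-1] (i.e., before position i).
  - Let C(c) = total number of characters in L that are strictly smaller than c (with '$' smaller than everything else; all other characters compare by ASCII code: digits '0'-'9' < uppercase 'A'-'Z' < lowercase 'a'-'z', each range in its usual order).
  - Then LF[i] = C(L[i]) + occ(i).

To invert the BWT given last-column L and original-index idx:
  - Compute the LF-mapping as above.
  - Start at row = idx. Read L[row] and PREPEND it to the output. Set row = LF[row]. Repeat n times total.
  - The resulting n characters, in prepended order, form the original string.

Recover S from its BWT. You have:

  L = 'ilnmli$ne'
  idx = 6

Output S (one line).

LF mapping: 2 4 7 6 5 3 0 8 1
Walk LF starting at row 6, prepending L[row]:
  step 1: row=6, L[6]='$', prepend. Next row=LF[6]=0
  step 2: row=0, L[0]='i', prepend. Next row=LF[0]=2
  step 3: row=2, L[2]='n', prepend. Next row=LF[2]=7
  step 4: row=7, L[7]='n', prepend. Next row=LF[7]=8
  step 5: row=8, L[8]='e', prepend. Next row=LF[8]=1
  step 6: row=1, L[1]='l', prepend. Next row=LF[1]=4
  step 7: row=4, L[4]='l', prepend. Next row=LF[4]=5
  step 8: row=5, L[5]='i', prepend. Next row=LF[5]=3
  step 9: row=3, L[3]='m', prepend. Next row=LF[3]=6
Reversed output: millenni$

Answer: millenni$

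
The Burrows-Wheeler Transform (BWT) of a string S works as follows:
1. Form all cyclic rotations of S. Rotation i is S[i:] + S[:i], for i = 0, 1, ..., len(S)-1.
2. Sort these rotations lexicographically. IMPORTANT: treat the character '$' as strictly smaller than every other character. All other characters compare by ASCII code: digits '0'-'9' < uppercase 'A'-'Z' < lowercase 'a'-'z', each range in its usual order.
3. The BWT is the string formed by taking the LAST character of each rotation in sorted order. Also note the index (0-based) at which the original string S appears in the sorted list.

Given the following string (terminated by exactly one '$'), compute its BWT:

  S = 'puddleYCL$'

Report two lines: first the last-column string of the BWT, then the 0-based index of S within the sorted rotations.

All 10 rotations (rotation i = S[i:]+S[:i]):
  rot[0] = puddleYCL$
  rot[1] = uddleYCL$p
  rot[2] = ddleYCL$pu
  rot[3] = dleYCL$pud
  rot[4] = leYCL$pudd
  rot[5] = eYCL$puddl
  rot[6] = YCL$puddle
  rot[7] = CL$puddleY
  rot[8] = L$puddleYC
  rot[9] = $puddleYCL
Sorted (with $ < everything):
  sorted[0] = $puddleYCL  (last char: 'L')
  sorted[1] = CL$puddleY  (last char: 'Y')
  sorted[2] = L$puddleYC  (last char: 'C')
  sorted[3] = YCL$puddle  (last char: 'e')
  sorted[4] = ddleYCL$pu  (last char: 'u')
  sorted[5] = dleYCL$pud  (last char: 'd')
  sorted[6] = eYCL$puddl  (last char: 'l')
  sorted[7] = leYCL$pudd  (last char: 'd')
  sorted[8] = puddleYCL$  (last char: '$')
  sorted[9] = uddleYCL$p  (last char: 'p')
Last column: LYCeudld$p
Original string S is at sorted index 8

Answer: LYCeudld$p
8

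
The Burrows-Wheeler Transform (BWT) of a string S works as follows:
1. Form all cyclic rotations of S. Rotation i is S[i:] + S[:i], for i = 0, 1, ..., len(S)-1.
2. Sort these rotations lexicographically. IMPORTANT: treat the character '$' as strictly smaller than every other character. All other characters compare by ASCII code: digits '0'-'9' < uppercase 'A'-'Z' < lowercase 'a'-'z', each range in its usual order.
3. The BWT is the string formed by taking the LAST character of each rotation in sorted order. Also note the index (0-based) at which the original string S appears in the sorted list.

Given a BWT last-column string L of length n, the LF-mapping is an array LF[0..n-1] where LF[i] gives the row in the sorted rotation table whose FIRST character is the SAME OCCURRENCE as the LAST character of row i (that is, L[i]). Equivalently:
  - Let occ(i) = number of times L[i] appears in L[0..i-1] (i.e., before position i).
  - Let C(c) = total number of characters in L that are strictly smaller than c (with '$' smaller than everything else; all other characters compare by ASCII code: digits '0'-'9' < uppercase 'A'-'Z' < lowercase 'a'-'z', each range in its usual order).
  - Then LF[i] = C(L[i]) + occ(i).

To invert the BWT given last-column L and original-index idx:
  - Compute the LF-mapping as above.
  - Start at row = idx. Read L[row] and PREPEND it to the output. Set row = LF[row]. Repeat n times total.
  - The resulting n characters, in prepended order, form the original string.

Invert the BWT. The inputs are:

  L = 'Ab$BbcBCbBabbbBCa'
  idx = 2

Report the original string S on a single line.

LF mapping: 1 10 0 2 11 16 3 6 12 4 8 13 14 15 5 7 9
Walk LF starting at row 2, prepending L[row]:
  step 1: row=2, L[2]='$', prepend. Next row=LF[2]=0
  step 2: row=0, L[0]='A', prepend. Next row=LF[0]=1
  step 3: row=1, L[1]='b', prepend. Next row=LF[1]=10
  step 4: row=10, L[10]='a', prepend. Next row=LF[10]=8
  step 5: row=8, L[8]='b', prepend. Next row=LF[8]=12
  step 6: row=12, L[12]='b', prepend. Next row=LF[12]=14
  step 7: row=14, L[14]='B', prepend. Next row=LF[14]=5
  step 8: row=5, L[5]='c', prepend. Next row=LF[5]=16
  step 9: row=16, L[16]='a', prepend. Next row=LF[16]=9
  step 10: row=9, L[9]='B', prepend. Next row=LF[9]=4
  step 11: row=4, L[4]='b', prepend. Next row=LF[4]=11
  step 12: row=11, L[11]='b', prepend. Next row=LF[11]=13
  step 13: row=13, L[13]='b', prepend. Next row=LF[13]=15
  step 14: row=15, L[15]='C', prepend. Next row=LF[15]=7
  step 15: row=7, L[7]='C', prepend. Next row=LF[7]=6
  step 16: row=6, L[6]='B', prepend. Next row=LF[6]=3
  step 17: row=3, L[3]='B', prepend. Next row=LF[3]=2
Reversed output: BBCCbbbBacBbbabA$

Answer: BBCCbbbBacBbbabA$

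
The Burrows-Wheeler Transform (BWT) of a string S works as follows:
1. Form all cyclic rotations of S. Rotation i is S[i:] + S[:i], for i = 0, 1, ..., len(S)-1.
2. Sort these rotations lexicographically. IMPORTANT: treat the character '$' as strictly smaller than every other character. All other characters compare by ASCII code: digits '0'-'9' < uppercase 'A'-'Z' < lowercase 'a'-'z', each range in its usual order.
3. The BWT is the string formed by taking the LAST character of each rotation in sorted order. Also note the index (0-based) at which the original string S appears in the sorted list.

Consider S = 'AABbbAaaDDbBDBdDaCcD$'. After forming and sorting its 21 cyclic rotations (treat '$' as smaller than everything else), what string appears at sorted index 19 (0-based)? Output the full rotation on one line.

Answer: cD$AABbbAaaDDbBDBdDaC

Derivation:
All 21 rotations (rotation i = S[i:]+S[:i]):
  rot[0] = AABbbAaaDDbBDBdDaCcD$
  rot[1] = ABbbAaaDDbBDBdDaCcD$A
  rot[2] = BbbAaaDDbBDBdDaCcD$AA
  rot[3] = bbAaaDDbBDBdDaCcD$AAB
  rot[4] = bAaaDDbBDBdDaCcD$AABb
  rot[5] = AaaDDbBDBdDaCcD$AABbb
  rot[6] = aaDDbBDBdDaCcD$AABbbA
  rot[7] = aDDbBDBdDaCcD$AABbbAa
  rot[8] = DDbBDBdDaCcD$AABbbAaa
  rot[9] = DbBDBdDaCcD$AABbbAaaD
  rot[10] = bBDBdDaCcD$AABbbAaaDD
  rot[11] = BDBdDaCcD$AABbbAaaDDb
  rot[12] = DBdDaCcD$AABbbAaaDDbB
  rot[13] = BdDaCcD$AABbbAaaDDbBD
  rot[14] = dDaCcD$AABbbAaaDDbBDB
  rot[15] = DaCcD$AABbbAaaDDbBDBd
  rot[16] = aCcD$AABbbAaaDDbBDBdD
  rot[17] = CcD$AABbbAaaDDbBDBdDa
  rot[18] = cD$AABbbAaaDDbBDBdDaC
  rot[19] = D$AABbbAaaDDbBDBdDaCc
  rot[20] = $AABbbAaaDDbBDBdDaCcD
Sorted (with $ < everything):
  sorted[0] = $AABbbAaaDDbBDBdDaCcD
  sorted[1] = AABbbAaaDDbBDBdDaCcD$
  sorted[2] = ABbbAaaDDbBDBdDaCcD$A
  sorted[3] = AaaDDbBDBdDaCcD$AABbb
  sorted[4] = BDBdDaCcD$AABbbAaaDDb
  sorted[5] = BbbAaaDDbBDBdDaCcD$AA
  sorted[6] = BdDaCcD$AABbbAaaDDbBD
  sorted[7] = CcD$AABbbAaaDDbBDBdDa
  sorted[8] = D$AABbbAaaDDbBDBdDaCc
  sorted[9] = DBdDaCcD$AABbbAaaDDbB
  sorted[10] = DDbBDBdDaCcD$AABbbAaa
  sorted[11] = DaCcD$AABbbAaaDDbBDBd
  sorted[12] = DbBDBdDaCcD$AABbbAaaD
  sorted[13] = aCcD$AABbbAaaDDbBDBdD
  sorted[14] = aDDbBDBdDaCcD$AABbbAa
  sorted[15] = aaDDbBDBdDaCcD$AABbbA
  sorted[16] = bAaaDDbBDBdDaCcD$AABb
  sorted[17] = bBDBdDaCcD$AABbbAaaDD
  sorted[18] = bbAaaDDbBDBdDaCcD$AAB
  sorted[19] = cD$AABbbAaaDDbBDBdDaC
  sorted[20] = dDaCcD$AABbbAaaDDbBDB
sorted[19] = cD$AABbbAaaDDbBDBdDaC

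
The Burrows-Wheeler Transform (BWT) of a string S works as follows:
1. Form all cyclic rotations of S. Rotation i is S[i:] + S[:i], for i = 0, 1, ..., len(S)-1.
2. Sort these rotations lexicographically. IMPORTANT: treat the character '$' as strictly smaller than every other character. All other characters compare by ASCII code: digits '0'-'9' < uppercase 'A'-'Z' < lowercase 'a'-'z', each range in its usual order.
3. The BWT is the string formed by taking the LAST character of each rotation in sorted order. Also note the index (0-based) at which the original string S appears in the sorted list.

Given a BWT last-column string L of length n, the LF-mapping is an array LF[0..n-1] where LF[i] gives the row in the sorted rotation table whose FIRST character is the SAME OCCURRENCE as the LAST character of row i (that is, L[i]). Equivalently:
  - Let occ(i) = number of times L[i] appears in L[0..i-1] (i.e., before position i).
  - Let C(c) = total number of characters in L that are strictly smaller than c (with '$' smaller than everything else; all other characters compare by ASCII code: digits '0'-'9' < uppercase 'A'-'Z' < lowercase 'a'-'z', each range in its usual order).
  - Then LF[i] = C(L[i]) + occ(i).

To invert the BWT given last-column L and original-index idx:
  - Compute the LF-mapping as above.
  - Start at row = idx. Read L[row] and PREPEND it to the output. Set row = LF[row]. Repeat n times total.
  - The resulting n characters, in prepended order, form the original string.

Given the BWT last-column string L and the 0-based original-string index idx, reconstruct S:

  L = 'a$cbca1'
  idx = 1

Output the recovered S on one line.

LF mapping: 2 0 5 4 6 3 1
Walk LF starting at row 1, prepending L[row]:
  step 1: row=1, L[1]='$', prepend. Next row=LF[1]=0
  step 2: row=0, L[0]='a', prepend. Next row=LF[0]=2
  step 3: row=2, L[2]='c', prepend. Next row=LF[2]=5
  step 4: row=5, L[5]='a', prepend. Next row=LF[5]=3
  step 5: row=3, L[3]='b', prepend. Next row=LF[3]=4
  step 6: row=4, L[4]='c', prepend. Next row=LF[4]=6
  step 7: row=6, L[6]='1', prepend. Next row=LF[6]=1
Reversed output: 1cbaca$

Answer: 1cbaca$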